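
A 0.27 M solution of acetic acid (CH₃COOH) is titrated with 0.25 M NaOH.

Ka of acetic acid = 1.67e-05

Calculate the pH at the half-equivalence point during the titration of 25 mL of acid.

At half-equivalence [HA] = [A⁻], so Henderson-Hasselbalch gives pH = pKa = -log(1.67e-05) = 4.78.

pH = pKa = 4.78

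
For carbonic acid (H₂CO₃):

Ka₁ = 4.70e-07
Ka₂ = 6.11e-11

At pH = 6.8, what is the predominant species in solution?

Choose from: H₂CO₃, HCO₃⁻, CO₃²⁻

pKa₁ = 6.33, pKa₂ = 10.21. For a polyprotic acid the predominant species crosses at each pKa: below pKa_n the protonated form dominates, above it the deprotonated form does. At pH = 6.8, the predominant species is HCO₃⁻.

HCO₃⁻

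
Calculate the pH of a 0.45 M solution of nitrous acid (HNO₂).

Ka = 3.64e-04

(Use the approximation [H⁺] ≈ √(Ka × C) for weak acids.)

[H⁺] = √(Ka × C) = √(3.64e-04 × 0.45) = 1.2798e-02. pH = -log(1.2798e-02)

pH = 1.89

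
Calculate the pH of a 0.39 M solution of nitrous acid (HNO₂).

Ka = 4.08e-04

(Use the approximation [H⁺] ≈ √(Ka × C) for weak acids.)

[H⁺] = √(Ka × C) = √(4.08e-04 × 0.39) = 1.2614e-02. pH = -log(1.2614e-02)

pH = 1.90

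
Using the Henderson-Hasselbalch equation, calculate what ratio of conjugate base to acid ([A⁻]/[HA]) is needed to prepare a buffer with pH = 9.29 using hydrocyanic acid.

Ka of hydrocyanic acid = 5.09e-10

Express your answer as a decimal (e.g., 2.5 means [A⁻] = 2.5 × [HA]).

pKa = -log(5.09e-10) = 9.2933. pH = pKa + log([A⁻]/[HA]), so log([A⁻]/[HA]) = pH − pKa = 9.29 − 9.2933 = -0.0033. [A⁻]/[HA] = 10^(-0.0033) = 0.992

[A⁻]/[HA] = 0.992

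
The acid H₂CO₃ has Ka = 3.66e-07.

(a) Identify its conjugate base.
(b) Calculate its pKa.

(a) The conjugate base is formed by removing one H⁺ from H₂CO₃, giving HCO₃⁻. (b) pKa = -log(Ka) = -log(3.66e-07) = 6.44.

Conjugate base: HCO₃⁻; pK_a = 6.44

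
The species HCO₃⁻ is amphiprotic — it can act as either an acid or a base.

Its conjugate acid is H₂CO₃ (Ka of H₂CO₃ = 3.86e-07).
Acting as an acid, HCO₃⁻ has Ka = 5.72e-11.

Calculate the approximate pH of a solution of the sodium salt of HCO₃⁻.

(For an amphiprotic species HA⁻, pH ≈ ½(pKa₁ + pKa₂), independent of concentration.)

pKa₁ = -log(3.86e-07) = 6.41; pKa₂ = -log(5.72e-11) = 10.24. For an amphiprotic species, pH ≈ ½(pKa₁ + pKa₂) = ½(6.41 + 10.24) = 8.33.

pH = 8.33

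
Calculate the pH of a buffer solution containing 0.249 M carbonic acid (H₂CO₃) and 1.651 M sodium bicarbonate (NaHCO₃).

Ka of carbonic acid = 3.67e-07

pKa = -log(3.67e-07) = 6.44. pH = pKa + log([A⁻]/[HA]) = 6.44 + log(1.651/0.249)

pH = 7.26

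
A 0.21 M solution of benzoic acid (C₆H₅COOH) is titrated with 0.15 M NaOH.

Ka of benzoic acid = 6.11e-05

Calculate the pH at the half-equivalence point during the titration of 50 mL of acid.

At half-equivalence [HA] = [A⁻], so Henderson-Hasselbalch gives pH = pKa = -log(6.11e-05) = 4.21.

pH = pKa = 4.21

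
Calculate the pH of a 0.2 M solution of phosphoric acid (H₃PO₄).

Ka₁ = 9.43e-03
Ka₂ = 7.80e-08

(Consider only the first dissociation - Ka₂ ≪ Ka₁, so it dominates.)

First dissociation dominates. From Ka₁ = [H⁺][HA⁻]/[H₂A], x² + Ka₁·x − Ka₁·C = 0 with C = 0.2 M and Ka₁ = 9.43e-03. Solving: [H⁺] = (−Ka₁ + √(Ka₁² + 4·Ka₁·C)) / 2 = 3.8968e-02 M. pH = -log(3.8968e-02) = 1.41.

pH = 1.41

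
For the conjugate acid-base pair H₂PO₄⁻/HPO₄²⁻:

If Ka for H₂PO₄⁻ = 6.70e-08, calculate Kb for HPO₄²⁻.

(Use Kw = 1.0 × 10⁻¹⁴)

For a conjugate pair Ka × Kb = Kw, so Kb = Kw/Ka = 1.0 × 10⁻¹⁴ / 6.70e-08 = 1.49e-07.

K_b = 1.49e-07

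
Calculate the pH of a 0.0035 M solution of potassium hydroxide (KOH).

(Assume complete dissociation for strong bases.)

[OH⁻] = 0.0035 M for strong base. pOH = -log[OH⁻] = 2.46, pH = 14 - pOH

pH = 11.54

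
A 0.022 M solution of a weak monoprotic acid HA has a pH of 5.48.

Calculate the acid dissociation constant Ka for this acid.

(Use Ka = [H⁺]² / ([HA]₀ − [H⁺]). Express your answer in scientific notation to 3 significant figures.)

[H⁺] = 10^(−pH) = 10^(−5.48) = 3.311e-06 M. For HA ⇌ H⁺ + A⁻, Ka = [H⁺][A⁻]/[HA] = [H⁺]² / ([HA]₀ − [H⁺]) = (3.311e-06)² / (0.022 − 3.311e-06) = 4.98e-10.

K_a = 4.98e-10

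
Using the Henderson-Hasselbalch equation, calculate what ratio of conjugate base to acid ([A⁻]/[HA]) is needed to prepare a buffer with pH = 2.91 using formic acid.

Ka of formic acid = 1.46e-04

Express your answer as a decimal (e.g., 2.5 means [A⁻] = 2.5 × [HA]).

pKa = -log(1.46e-04) = 3.8356. pH = pKa + log([A⁻]/[HA]), so log([A⁻]/[HA]) = pH − pKa = 2.91 − 3.8356 = -0.9256. [A⁻]/[HA] = 10^(-0.9256) = 0.119

[A⁻]/[HA] = 0.119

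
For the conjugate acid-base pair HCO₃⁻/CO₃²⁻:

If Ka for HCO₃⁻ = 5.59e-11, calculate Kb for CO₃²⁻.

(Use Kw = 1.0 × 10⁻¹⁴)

For a conjugate pair Ka × Kb = Kw, so Kb = Kw/Ka = 1.0 × 10⁻¹⁴ / 5.59e-11 = 1.79e-04.

K_b = 1.79e-04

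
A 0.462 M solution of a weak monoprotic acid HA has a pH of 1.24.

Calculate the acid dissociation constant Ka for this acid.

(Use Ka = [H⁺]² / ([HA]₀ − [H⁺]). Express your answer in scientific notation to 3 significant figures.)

[H⁺] = 10^(−pH) = 10^(−1.24) = 5.754e-02 M. For HA ⇌ H⁺ + A⁻, Ka = [H⁺][A⁻]/[HA] = [H⁺]² / ([HA]₀ − [H⁺]) = (5.754e-02)² / (0.462 − 5.754e-02) = 8.19e-03.

K_a = 8.19e-03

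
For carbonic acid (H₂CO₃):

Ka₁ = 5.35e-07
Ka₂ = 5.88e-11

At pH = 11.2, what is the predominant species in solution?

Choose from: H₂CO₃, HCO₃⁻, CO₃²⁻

pKa₁ = 6.27, pKa₂ = 10.23. For a polyprotic acid the predominant species crosses at each pKa: below pKa_n the protonated form dominates, above it the deprotonated form does. At pH = 11.2, the predominant species is CO₃²⁻.

CO₃²⁻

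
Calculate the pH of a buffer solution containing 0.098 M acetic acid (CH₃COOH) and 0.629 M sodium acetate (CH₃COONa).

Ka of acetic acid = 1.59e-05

pKa = -log(1.59e-05) = 4.80. pH = pKa + log([A⁻]/[HA]) = 4.80 + log(0.629/0.098)

pH = 5.61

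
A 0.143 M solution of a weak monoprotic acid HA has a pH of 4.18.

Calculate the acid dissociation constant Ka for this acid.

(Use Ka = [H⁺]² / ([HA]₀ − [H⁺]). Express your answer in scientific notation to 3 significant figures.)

[H⁺] = 10^(−pH) = 10^(−4.18) = 6.607e-05 M. For HA ⇌ H⁺ + A⁻, Ka = [H⁺][A⁻]/[HA] = [H⁺]² / ([HA]₀ − [H⁺]) = (6.607e-05)² / (0.143 − 6.607e-05) = 3.05e-08.

K_a = 3.05e-08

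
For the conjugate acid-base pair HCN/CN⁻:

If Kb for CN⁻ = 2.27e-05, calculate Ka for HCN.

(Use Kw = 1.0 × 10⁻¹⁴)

For a conjugate pair Ka × Kb = Kw, so Ka = Kw/Kb = 1.0 × 10⁻¹⁴ / 2.27e-05 = 4.41e-10.

K_a = 4.41e-10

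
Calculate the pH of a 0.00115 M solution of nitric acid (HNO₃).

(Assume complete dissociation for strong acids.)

[H⁺] = 0.00115 M for strong acid. pH = -log[H⁺] = -log(0.00115)

pH = 2.94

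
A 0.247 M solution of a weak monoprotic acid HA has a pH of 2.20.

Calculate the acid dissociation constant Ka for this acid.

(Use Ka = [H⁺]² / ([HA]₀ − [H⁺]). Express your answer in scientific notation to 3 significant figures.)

[H⁺] = 10^(−pH) = 10^(−2.20) = 6.310e-03 M. For HA ⇌ H⁺ + A⁻, Ka = [H⁺][A⁻]/[HA] = [H⁺]² / ([HA]₀ − [H⁺]) = (6.310e-03)² / (0.247 − 6.310e-03) = 1.65e-04.

K_a = 1.65e-04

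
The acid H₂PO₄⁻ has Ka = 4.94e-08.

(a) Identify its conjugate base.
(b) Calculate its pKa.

(a) The conjugate base is formed by removing one H⁺ from H₂PO₄⁻, giving HPO₄²⁻. (b) pKa = -log(Ka) = -log(4.94e-08) = 7.31.

Conjugate base: HPO₄²⁻; pK_a = 7.31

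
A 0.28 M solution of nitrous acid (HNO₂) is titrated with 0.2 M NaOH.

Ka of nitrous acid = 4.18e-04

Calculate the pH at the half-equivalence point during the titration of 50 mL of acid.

At half-equivalence [HA] = [A⁻], so Henderson-Hasselbalch gives pH = pKa = -log(4.18e-04) = 3.38.

pH = pKa = 3.38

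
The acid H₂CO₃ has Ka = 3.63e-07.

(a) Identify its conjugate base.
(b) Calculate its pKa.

(a) The conjugate base is formed by removing one H⁺ from H₂CO₃, giving HCO₃⁻. (b) pKa = -log(Ka) = -log(3.63e-07) = 6.44.

Conjugate base: HCO₃⁻; pK_a = 6.44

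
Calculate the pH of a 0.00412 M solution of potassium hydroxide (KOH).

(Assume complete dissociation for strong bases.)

[OH⁻] = 0.00412 M for strong base. pOH = -log[OH⁻] = 2.39, pH = 14 - pOH

pH = 11.61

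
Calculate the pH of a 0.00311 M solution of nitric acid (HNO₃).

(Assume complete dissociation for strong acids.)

[H⁺] = 0.00311 M for strong acid. pH = -log[H⁺] = -log(0.00311)

pH = 2.51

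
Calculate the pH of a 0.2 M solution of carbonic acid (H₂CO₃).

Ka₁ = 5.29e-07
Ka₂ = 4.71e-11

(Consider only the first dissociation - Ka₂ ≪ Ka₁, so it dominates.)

First dissociation dominates. From Ka₁ = [H⁺][HA⁻]/[H₂A], x² + Ka₁·x − Ka₁·C = 0 with C = 0.2 M and Ka₁ = 5.29e-07. Solving: [H⁺] = (−Ka₁ + √(Ka₁² + 4·Ka₁·C)) / 2 = 3.2500e-04 M. pH = -log(3.2500e-04) = 3.49.

pH = 3.49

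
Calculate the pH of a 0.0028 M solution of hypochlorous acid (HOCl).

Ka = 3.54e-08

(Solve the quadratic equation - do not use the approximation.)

x² + Ka×x - Ka×C = 0. Using quadratic formula: [H⁺] = 9.9382e-06

pH = 5.00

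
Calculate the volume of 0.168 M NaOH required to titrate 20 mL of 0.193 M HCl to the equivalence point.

At equivalence: moles acid = moles base. moles HCl = 0.193 × 20/1000 = 0.00386 mol. V_base = moles / 0.168 × 1000 = 23.0 mL.

V_{base} = 23.0 mL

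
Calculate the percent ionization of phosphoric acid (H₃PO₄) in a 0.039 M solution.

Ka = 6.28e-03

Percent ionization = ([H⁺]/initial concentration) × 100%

Using Ka equilibrium: x² + Ka×x - Ka×C = 0. Solving: [H⁺] = 1.2822e-02. Percent = (1.2822e-02/0.039) × 100

Percent ionization = 32.9%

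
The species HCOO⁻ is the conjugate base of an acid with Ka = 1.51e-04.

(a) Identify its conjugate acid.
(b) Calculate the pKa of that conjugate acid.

(a) The conjugate acid is formed by adding one H⁺ to HCOO⁻, giving HCOOH. (b) pKa = -log(Ka) = -log(1.51e-04) = 3.82.

Conjugate acid: HCOOH; pK_a = 3.82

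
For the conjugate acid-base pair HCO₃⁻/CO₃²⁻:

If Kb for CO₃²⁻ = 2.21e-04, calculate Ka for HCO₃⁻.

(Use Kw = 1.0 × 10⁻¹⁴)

For a conjugate pair Ka × Kb = Kw, so Ka = Kw/Kb = 1.0 × 10⁻¹⁴ / 2.21e-04 = 4.52e-11.

K_a = 4.52e-11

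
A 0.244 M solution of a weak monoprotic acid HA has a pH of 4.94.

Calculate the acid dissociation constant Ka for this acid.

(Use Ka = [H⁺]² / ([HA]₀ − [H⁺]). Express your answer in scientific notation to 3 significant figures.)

[H⁺] = 10^(−pH) = 10^(−4.94) = 1.148e-05 M. For HA ⇌ H⁺ + A⁻, Ka = [H⁺][A⁻]/[HA] = [H⁺]² / ([HA]₀ − [H⁺]) = (1.148e-05)² / (0.244 − 1.148e-05) = 5.40e-10.

K_a = 5.40e-10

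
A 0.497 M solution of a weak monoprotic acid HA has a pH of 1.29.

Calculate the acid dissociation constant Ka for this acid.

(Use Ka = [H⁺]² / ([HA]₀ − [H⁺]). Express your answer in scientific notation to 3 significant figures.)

[H⁺] = 10^(−pH) = 10^(−1.29) = 5.129e-02 M. For HA ⇌ H⁺ + A⁻, Ka = [H⁺][A⁻]/[HA] = [H⁺]² / ([HA]₀ − [H⁺]) = (5.129e-02)² / (0.497 − 5.129e-02) = 5.90e-03.

K_a = 5.90e-03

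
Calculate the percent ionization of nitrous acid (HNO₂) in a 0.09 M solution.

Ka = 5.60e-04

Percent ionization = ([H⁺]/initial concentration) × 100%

Using Ka equilibrium: x² + Ka×x - Ka×C = 0. Solving: [H⁺] = 6.8248e-03. Percent = (6.8248e-03/0.09) × 100

Percent ionization = 7.58%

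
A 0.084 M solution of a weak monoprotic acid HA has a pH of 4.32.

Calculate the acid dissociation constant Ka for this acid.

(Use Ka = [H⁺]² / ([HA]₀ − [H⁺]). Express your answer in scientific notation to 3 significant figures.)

[H⁺] = 10^(−pH) = 10^(−4.32) = 4.786e-05 M. For HA ⇌ H⁺ + A⁻, Ka = [H⁺][A⁻]/[HA] = [H⁺]² / ([HA]₀ − [H⁺]) = (4.786e-05)² / (0.084 − 4.786e-05) = 2.73e-08.

K_a = 2.73e-08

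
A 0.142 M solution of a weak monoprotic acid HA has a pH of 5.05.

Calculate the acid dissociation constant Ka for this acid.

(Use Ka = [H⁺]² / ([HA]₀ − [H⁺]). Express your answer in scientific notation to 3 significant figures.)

[H⁺] = 10^(−pH) = 10^(−5.05) = 8.913e-06 M. For HA ⇌ H⁺ + A⁻, Ka = [H⁺][A⁻]/[HA] = [H⁺]² / ([HA]₀ − [H⁺]) = (8.913e-06)² / (0.142 − 8.913e-06) = 5.59e-10.

K_a = 5.59e-10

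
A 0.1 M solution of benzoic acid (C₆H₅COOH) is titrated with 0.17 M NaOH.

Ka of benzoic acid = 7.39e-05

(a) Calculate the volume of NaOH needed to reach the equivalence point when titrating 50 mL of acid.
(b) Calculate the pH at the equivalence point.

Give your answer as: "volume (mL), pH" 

moles acid = 0.1 × 50/1000 = 0.005 mol; V_base = moles/0.17 × 1000 = 29.4 mL. At equivalence only the conjugate base is present: [A⁻] = 0.005/0.079 = 6.2963e-02 M. Kb = Kw/Ka = 1.35e-10; [OH⁻] = √(Kb × [A⁻]) = 2.9189e-06; pOH = 5.53; pH = 14 - pOH = 8.47.

V = 29.4 mL, pH = 8.47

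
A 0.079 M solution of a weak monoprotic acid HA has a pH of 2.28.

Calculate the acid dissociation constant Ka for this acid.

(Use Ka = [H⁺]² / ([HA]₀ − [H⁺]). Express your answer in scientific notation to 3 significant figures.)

[H⁺] = 10^(−pH) = 10^(−2.28) = 5.248e-03 M. For HA ⇌ H⁺ + A⁻, Ka = [H⁺][A⁻]/[HA] = [H⁺]² / ([HA]₀ − [H⁺]) = (5.248e-03)² / (0.079 − 5.248e-03) = 3.73e-04.

K_a = 3.73e-04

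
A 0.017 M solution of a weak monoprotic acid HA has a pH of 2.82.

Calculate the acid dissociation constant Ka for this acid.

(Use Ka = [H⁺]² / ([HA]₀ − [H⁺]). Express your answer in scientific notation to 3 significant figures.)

[H⁺] = 10^(−pH) = 10^(−2.82) = 1.514e-03 M. For HA ⇌ H⁺ + A⁻, Ka = [H⁺][A⁻]/[HA] = [H⁺]² / ([HA]₀ − [H⁺]) = (1.514e-03)² / (0.017 − 1.514e-03) = 1.48e-04.

K_a = 1.48e-04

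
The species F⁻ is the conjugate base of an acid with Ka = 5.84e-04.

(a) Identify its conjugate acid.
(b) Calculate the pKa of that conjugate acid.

(a) The conjugate acid is formed by adding one H⁺ to F⁻, giving HF. (b) pKa = -log(Ka) = -log(5.84e-04) = 3.23.

Conjugate acid: HF; pK_a = 3.23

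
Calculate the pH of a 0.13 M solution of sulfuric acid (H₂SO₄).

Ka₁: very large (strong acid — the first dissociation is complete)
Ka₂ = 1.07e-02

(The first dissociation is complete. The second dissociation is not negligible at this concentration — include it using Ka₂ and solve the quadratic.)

First dissociation is complete: [H⁺]₀ = [HSO₄⁻]₀ = C = 0.13 M. Second dissociation HSO₄⁻ ⇌ H⁺ + SO₄²⁻: let x = [SO₄²⁻]. Ka₂ = (C + x)·x / (C − x) = 1.07e-02 → x² + (C + Ka₂)·x − Ka₂·C = 0 → x² + 0.14070·x − 1.391e-03 = 0. x = (−0.14070 + √(0.14070² + 4 × 1.391e-03)) / 2 = 9.2749e-03 M. [H⁺] = C + x = 0.13 + 9.2749e-03 = 1.3927e-01 M. pH = -log(1.3927e-01) = 0.86.

pH = 0.86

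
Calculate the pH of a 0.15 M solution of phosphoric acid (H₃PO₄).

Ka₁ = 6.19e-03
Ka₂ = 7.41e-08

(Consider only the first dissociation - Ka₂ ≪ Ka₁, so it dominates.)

First dissociation dominates. From Ka₁ = [H⁺][HA⁻]/[H₂A], x² + Ka₁·x − Ka₁·C = 0 with C = 0.15 M and Ka₁ = 6.19e-03. Solving: [H⁺] = (−Ka₁ + √(Ka₁² + 4·Ka₁·C)) / 2 = 2.7533e-02 M. pH = -log(2.7533e-02) = 1.56.

pH = 1.56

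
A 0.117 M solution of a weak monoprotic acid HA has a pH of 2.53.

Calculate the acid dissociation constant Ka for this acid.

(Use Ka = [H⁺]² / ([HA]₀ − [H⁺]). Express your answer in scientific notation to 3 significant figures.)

[H⁺] = 10^(−pH) = 10^(−2.53) = 2.951e-03 M. For HA ⇌ H⁺ + A⁻, Ka = [H⁺][A⁻]/[HA] = [H⁺]² / ([HA]₀ − [H⁺]) = (2.951e-03)² / (0.117 − 2.951e-03) = 7.64e-05.

K_a = 7.64e-05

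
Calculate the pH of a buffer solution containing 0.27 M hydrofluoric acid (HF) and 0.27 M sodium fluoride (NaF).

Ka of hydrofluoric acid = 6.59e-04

pKa = -log(6.59e-04) = 3.18. pH = pKa + log([A⁻]/[HA]) = 3.18 + log(0.27/0.27)

pH = 3.18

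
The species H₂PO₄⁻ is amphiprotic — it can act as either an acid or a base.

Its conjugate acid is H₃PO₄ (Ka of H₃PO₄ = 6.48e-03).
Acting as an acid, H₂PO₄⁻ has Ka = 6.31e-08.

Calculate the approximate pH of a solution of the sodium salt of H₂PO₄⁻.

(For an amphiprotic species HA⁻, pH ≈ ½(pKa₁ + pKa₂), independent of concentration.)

pKa₁ = -log(6.48e-03) = 2.19; pKa₂ = -log(6.31e-08) = 7.20. For an amphiprotic species, pH ≈ ½(pKa₁ + pKa₂) = ½(2.19 + 7.20) = 4.69.

pH = 4.69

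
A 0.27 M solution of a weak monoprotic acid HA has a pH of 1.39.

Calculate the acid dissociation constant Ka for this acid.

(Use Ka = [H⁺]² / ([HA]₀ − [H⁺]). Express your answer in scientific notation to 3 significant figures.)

[H⁺] = 10^(−pH) = 10^(−1.39) = 4.074e-02 M. For HA ⇌ H⁺ + A⁻, Ka = [H⁺][A⁻]/[HA] = [H⁺]² / ([HA]₀ − [H⁺]) = (4.074e-02)² / (0.27 − 4.074e-02) = 7.24e-03.

K_a = 7.24e-03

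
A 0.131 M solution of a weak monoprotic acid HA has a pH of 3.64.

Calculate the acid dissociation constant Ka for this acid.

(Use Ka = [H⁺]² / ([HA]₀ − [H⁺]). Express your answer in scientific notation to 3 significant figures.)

[H⁺] = 10^(−pH) = 10^(−3.64) = 2.291e-04 M. For HA ⇌ H⁺ + A⁻, Ka = [H⁺][A⁻]/[HA] = [H⁺]² / ([HA]₀ − [H⁺]) = (2.291e-04)² / (0.131 − 2.291e-04) = 4.01e-07.

K_a = 4.01e-07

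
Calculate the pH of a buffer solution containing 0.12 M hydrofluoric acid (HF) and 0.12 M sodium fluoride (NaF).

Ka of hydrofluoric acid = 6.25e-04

pKa = -log(6.25e-04) = 3.20. pH = pKa + log([A⁻]/[HA]) = 3.20 + log(0.12/0.12)

pH = 3.20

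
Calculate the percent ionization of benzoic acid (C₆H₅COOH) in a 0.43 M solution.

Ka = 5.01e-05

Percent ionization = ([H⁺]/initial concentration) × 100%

Using Ka equilibrium: x² + Ka×x - Ka×C = 0. Solving: [H⁺] = 4.6165e-03. Percent = (4.6165e-03/0.43) × 100

Percent ionization = 1.07%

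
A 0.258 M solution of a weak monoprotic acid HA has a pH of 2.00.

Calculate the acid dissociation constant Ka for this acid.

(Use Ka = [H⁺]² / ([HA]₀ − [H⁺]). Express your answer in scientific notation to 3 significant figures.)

[H⁺] = 10^(−pH) = 10^(−2.00) = 1.000e-02 M. For HA ⇌ H⁺ + A⁻, Ka = [H⁺][A⁻]/[HA] = [H⁺]² / ([HA]₀ − [H⁺]) = (1.000e-02)² / (0.258 − 1.000e-02) = 4.03e-04.

K_a = 4.03e-04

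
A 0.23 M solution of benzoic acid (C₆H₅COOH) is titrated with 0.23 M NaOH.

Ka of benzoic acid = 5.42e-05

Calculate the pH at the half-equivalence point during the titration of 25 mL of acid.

At half-equivalence [HA] = [A⁻], so Henderson-Hasselbalch gives pH = pKa = -log(5.42e-05) = 4.27.

pH = pKa = 4.27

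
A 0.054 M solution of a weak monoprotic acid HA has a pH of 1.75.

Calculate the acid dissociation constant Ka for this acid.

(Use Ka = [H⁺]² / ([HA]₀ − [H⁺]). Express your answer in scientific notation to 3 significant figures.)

[H⁺] = 10^(−pH) = 10^(−1.75) = 1.778e-02 M. For HA ⇌ H⁺ + A⁻, Ka = [H⁺][A⁻]/[HA] = [H⁺]² / ([HA]₀ − [H⁺]) = (1.778e-02)² / (0.054 − 1.778e-02) = 8.73e-03.

K_a = 8.73e-03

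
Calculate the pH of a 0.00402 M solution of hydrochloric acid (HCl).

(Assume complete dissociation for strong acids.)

[H⁺] = 0.00402 M for strong acid. pH = -log[H⁺] = -log(0.00402)

pH = 2.40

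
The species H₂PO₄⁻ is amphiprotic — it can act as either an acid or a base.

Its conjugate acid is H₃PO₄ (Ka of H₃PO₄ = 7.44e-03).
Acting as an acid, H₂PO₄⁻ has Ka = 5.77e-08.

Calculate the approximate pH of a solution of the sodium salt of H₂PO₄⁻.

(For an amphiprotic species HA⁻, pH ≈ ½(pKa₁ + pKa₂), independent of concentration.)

pKa₁ = -log(7.44e-03) = 2.13; pKa₂ = -log(5.77e-08) = 7.24. For an amphiprotic species, pH ≈ ½(pKa₁ + pKa₂) = ½(2.13 + 7.24) = 4.68.

pH = 4.68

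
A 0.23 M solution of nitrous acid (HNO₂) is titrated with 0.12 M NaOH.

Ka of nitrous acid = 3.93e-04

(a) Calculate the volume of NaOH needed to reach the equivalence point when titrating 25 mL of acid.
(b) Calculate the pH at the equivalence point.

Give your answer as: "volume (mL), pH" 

moles acid = 0.23 × 25/1000 = 0.00575 mol; V_base = moles/0.12 × 1000 = 47.9 mL. At equivalence only the conjugate base is present: [A⁻] = 0.00575/0.073 = 7.8857e-02 M. Kb = Kw/Ka = 2.54e-11; [OH⁻] = √(Kb × [A⁻]) = 1.4165e-06; pOH = 5.85; pH = 14 - pOH = 8.15.

V = 47.9 mL, pH = 8.15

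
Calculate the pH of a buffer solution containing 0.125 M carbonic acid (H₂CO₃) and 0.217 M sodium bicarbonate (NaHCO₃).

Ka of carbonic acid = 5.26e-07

pKa = -log(5.26e-07) = 6.28. pH = pKa + log([A⁻]/[HA]) = 6.28 + log(0.217/0.125)

pH = 6.52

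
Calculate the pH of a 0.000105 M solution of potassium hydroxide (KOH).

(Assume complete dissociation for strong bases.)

[OH⁻] = 0.000105 M for strong base. pOH = -log[OH⁻] = 3.98, pH = 14 - pOH

pH = 10.02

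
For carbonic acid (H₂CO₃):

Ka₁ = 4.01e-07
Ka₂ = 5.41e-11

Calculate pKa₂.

pKa₂ = -log(Ka₂) = -log(5.41e-11) = 10.27.

pK_{a2} = 10.27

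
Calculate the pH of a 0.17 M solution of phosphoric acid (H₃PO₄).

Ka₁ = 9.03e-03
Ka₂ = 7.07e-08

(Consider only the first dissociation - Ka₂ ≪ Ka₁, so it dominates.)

First dissociation dominates. From Ka₁ = [H⁺][HA⁻]/[H₂A], x² + Ka₁·x − Ka₁·C = 0 with C = 0.17 M and Ka₁ = 9.03e-03. Solving: [H⁺] = (−Ka₁ + √(Ka₁² + 4·Ka₁·C)) / 2 = 3.4925e-02 M. pH = -log(3.4925e-02) = 1.46.

pH = 1.46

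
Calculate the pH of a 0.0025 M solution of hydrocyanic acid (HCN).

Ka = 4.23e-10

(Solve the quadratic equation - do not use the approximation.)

x² + Ka×x - Ka×C = 0. Using quadratic formula: [H⁺] = 1.0281e-06

pH = 5.99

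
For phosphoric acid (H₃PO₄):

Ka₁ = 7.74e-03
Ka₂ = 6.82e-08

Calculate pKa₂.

pKa₂ = -log(Ka₂) = -log(6.82e-08) = 7.17.

pK_{a2} = 7.17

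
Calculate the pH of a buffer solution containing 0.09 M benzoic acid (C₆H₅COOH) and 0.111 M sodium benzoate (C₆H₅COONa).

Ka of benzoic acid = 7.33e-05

pKa = -log(7.33e-05) = 4.13. pH = pKa + log([A⁻]/[HA]) = 4.13 + log(0.111/0.09)

pH = 4.23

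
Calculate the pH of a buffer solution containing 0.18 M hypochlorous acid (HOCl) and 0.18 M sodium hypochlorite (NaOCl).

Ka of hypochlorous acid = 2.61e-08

pKa = -log(2.61e-08) = 7.58. pH = pKa + log([A⁻]/[HA]) = 7.58 + log(0.18/0.18)

pH = 7.58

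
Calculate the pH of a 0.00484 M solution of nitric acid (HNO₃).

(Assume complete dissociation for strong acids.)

[H⁺] = 0.00484 M for strong acid. pH = -log[H⁺] = -log(0.00484)

pH = 2.32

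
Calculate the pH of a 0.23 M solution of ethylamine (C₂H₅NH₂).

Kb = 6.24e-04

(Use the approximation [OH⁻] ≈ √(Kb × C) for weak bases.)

[OH⁻] = √(Kb × C) = √(6.24e-04 × 0.23) = 1.1980e-02. pOH = 1.92, pH = 14 - pOH

pH = 12.08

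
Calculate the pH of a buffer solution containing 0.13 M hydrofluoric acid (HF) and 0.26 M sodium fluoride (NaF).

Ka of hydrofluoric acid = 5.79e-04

pKa = -log(5.79e-04) = 3.24. pH = pKa + log([A⁻]/[HA]) = 3.24 + log(0.26/0.13)

pH = 3.54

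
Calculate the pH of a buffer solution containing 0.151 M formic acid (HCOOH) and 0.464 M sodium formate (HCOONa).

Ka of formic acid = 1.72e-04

pKa = -log(1.72e-04) = 3.76. pH = pKa + log([A⁻]/[HA]) = 3.76 + log(0.464/0.151)

pH = 4.25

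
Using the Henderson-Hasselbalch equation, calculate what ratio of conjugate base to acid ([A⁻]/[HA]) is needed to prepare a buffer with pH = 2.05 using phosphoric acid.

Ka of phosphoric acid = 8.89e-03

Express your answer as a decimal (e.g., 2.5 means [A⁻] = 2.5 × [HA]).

pKa = -log(8.89e-03) = 2.0511. pH = pKa + log([A⁻]/[HA]), so log([A⁻]/[HA]) = pH − pKa = 2.05 − 2.0511 = -0.0011. [A⁻]/[HA] = 10^(-0.0011) = 0.997

[A⁻]/[HA] = 0.997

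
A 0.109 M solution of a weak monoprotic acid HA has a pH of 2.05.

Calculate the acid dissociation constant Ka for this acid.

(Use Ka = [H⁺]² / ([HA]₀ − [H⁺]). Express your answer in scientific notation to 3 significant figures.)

[H⁺] = 10^(−pH) = 10^(−2.05) = 8.913e-03 M. For HA ⇌ H⁺ + A⁻, Ka = [H⁺][A⁻]/[HA] = [H⁺]² / ([HA]₀ − [H⁺]) = (8.913e-03)² / (0.109 − 8.913e-03) = 7.94e-04.

K_a = 7.94e-04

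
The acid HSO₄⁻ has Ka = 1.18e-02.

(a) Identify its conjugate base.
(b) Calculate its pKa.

(a) The conjugate base is formed by removing one H⁺ from HSO₄⁻, giving SO₄²⁻. (b) pKa = -log(Ka) = -log(1.18e-02) = 1.93.

Conjugate base: SO₄²⁻; pK_a = 1.93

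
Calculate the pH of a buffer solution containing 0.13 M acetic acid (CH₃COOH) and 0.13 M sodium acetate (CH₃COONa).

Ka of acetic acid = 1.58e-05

pKa = -log(1.58e-05) = 4.80. pH = pKa + log([A⁻]/[HA]) = 4.80 + log(0.13/0.13)

pH = 4.80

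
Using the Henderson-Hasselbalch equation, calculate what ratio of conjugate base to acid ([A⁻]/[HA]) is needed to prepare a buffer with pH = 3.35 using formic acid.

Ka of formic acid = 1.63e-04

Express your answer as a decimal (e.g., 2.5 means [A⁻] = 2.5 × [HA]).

pKa = -log(1.63e-04) = 3.7878. pH = pKa + log([A⁻]/[HA]), so log([A⁻]/[HA]) = pH − pKa = 3.35 − 3.7878 = -0.4378. [A⁻]/[HA] = 10^(-0.4378) = 0.365

[A⁻]/[HA] = 0.365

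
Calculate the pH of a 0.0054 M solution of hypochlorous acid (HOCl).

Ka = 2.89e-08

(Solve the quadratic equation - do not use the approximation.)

x² + Ka×x - Ka×C = 0. Using quadratic formula: [H⁺] = 1.2478e-05

pH = 4.90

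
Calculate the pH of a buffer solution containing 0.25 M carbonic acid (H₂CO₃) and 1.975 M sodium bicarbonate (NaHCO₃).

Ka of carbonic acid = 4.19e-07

pKa = -log(4.19e-07) = 6.38. pH = pKa + log([A⁻]/[HA]) = 6.38 + log(1.975/0.25)

pH = 7.28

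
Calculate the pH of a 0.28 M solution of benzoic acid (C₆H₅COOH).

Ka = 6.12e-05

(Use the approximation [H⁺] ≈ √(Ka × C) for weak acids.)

[H⁺] = √(Ka × C) = √(6.12e-05 × 0.28) = 4.1396e-03. pH = -log(4.1396e-03)

pH = 2.38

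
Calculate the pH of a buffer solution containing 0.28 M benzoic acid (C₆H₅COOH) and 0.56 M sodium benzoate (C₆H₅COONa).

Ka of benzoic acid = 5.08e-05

pKa = -log(5.08e-05) = 4.29. pH = pKa + log([A⁻]/[HA]) = 4.29 + log(0.56/0.28)

pH = 4.60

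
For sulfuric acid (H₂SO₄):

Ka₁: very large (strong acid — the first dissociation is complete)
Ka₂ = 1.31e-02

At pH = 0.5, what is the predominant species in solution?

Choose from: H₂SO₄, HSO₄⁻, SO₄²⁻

The first dissociation is complete, so H₂SO₄ itself is never the predominant species in water; pKa₂ = -log(1.31e-02) = 1.88. For a polyprotic acid the predominant species crosses at each pKa: below pKa_n the protonated form dominates, above it the deprotonated form does. At pH = 0.5, the predominant species is HSO₄⁻.

HSO₄⁻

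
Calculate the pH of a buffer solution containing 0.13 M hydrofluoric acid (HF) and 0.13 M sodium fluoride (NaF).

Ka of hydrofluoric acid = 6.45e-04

pKa = -log(6.45e-04) = 3.19. pH = pKa + log([A⁻]/[HA]) = 3.19 + log(0.13/0.13)

pH = 3.19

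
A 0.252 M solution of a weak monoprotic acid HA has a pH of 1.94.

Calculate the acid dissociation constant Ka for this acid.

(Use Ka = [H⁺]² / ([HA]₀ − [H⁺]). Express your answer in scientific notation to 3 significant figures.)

[H⁺] = 10^(−pH) = 10^(−1.94) = 1.148e-02 M. For HA ⇌ H⁺ + A⁻, Ka = [H⁺][A⁻]/[HA] = [H⁺]² / ([HA]₀ − [H⁺]) = (1.148e-02)² / (0.252 − 1.148e-02) = 5.48e-04.

K_a = 5.48e-04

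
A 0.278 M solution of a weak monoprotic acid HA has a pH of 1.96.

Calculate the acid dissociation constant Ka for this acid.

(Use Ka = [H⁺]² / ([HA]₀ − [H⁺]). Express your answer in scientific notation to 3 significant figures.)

[H⁺] = 10^(−pH) = 10^(−1.96) = 1.096e-02 M. For HA ⇌ H⁺ + A⁻, Ka = [H⁺][A⁻]/[HA] = [H⁺]² / ([HA]₀ − [H⁺]) = (1.096e-02)² / (0.278 − 1.096e-02) = 4.50e-04.

K_a = 4.50e-04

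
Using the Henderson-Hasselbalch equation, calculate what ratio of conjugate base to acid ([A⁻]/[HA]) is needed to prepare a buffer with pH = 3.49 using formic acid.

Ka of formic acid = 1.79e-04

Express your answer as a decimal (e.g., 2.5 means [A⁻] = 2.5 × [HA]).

pKa = -log(1.79e-04) = 3.7471. pH = pKa + log([A⁻]/[HA]), so log([A⁻]/[HA]) = pH − pKa = 3.49 − 3.7471 = -0.2571. [A⁻]/[HA] = 10^(-0.2571) = 0.553

[A⁻]/[HA] = 0.553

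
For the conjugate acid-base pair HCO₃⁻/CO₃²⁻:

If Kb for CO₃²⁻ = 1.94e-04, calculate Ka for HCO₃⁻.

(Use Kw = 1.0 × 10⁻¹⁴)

For a conjugate pair Ka × Kb = Kw, so Ka = Kw/Kb = 1.0 × 10⁻¹⁴ / 1.94e-04 = 5.15e-11.

K_a = 5.15e-11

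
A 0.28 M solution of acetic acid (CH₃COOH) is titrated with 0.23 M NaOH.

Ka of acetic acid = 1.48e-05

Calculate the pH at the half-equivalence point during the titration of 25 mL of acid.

At half-equivalence [HA] = [A⁻], so Henderson-Hasselbalch gives pH = pKa = -log(1.48e-05) = 4.83.

pH = pKa = 4.83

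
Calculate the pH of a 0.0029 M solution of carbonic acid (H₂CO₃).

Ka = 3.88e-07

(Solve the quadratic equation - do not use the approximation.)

x² + Ka×x - Ka×C = 0. Using quadratic formula: [H⁺] = 3.3351e-05

pH = 4.48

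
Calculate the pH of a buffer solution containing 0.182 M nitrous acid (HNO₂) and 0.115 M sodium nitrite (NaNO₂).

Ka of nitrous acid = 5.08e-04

pKa = -log(5.08e-04) = 3.29. pH = pKa + log([A⁻]/[HA]) = 3.29 + log(0.115/0.182)

pH = 3.09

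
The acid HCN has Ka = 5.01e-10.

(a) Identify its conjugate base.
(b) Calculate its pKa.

(a) The conjugate base is formed by removing one H⁺ from HCN, giving CN⁻. (b) pKa = -log(Ka) = -log(5.01e-10) = 9.30.

Conjugate base: CN⁻; pK_a = 9.30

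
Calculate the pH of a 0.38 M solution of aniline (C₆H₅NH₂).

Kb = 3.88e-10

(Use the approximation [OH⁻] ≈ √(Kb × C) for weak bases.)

[OH⁻] = √(Kb × C) = √(3.88e-10 × 0.38) = 1.2142e-05. pOH = 4.92, pH = 14 - pOH

pH = 9.08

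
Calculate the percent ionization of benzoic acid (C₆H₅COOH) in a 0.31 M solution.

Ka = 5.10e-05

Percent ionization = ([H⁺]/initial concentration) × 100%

Using Ka equilibrium: x² + Ka×x - Ka×C = 0. Solving: [H⁺] = 3.9508e-03. Percent = (3.9508e-03/0.31) × 100

Percent ionization = 1.27%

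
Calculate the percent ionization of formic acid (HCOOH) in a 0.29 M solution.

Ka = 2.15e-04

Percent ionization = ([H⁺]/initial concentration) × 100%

Using Ka equilibrium: x² + Ka×x - Ka×C = 0. Solving: [H⁺] = 7.7894e-03. Percent = (7.7894e-03/0.29) × 100

Percent ionization = 2.69%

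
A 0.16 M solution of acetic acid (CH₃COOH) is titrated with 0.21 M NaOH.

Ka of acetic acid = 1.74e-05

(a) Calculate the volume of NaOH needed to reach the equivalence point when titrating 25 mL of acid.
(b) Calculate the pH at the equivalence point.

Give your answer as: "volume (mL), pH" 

moles acid = 0.16 × 25/1000 = 0.004 mol; V_base = moles/0.21 × 1000 = 19.0 mL. At equivalence only the conjugate base is present: [A⁻] = 0.004/0.044 = 9.0811e-02 M. Kb = Kw/Ka = 5.75e-10; [OH⁻] = √(Kb × [A⁻]) = 7.2243e-06; pOH = 5.14; pH = 14 - pOH = 8.86.

V = 19.0 mL, pH = 8.86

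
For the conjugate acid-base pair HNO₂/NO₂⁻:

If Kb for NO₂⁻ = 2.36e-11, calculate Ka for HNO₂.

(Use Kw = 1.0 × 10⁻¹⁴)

For a conjugate pair Ka × Kb = Kw, so Ka = Kw/Kb = 1.0 × 10⁻¹⁴ / 2.36e-11 = 4.24e-04.

K_a = 4.24e-04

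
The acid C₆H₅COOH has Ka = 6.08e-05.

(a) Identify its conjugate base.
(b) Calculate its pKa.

(a) The conjugate base is formed by removing one H⁺ from C₆H₅COOH, giving C₆H₅COO⁻. (b) pKa = -log(Ka) = -log(6.08e-05) = 4.22.

Conjugate base: C₆H₅COO⁻; pK_a = 4.22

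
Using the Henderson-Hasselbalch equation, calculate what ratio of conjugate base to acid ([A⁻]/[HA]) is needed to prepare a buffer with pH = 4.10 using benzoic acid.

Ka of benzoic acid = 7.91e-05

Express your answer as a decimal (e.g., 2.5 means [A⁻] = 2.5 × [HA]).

pKa = -log(7.91e-05) = 4.1018. pH = pKa + log([A⁻]/[HA]), so log([A⁻]/[HA]) = pH − pKa = 4.10 − 4.1018 = -0.0018. [A⁻]/[HA] = 10^(-0.0018) = 0.996

[A⁻]/[HA] = 0.996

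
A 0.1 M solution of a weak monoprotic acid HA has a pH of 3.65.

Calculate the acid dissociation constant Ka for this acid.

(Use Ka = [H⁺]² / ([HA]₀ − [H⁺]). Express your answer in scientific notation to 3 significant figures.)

[H⁺] = 10^(−pH) = 10^(−3.65) = 2.239e-04 M. For HA ⇌ H⁺ + A⁻, Ka = [H⁺][A⁻]/[HA] = [H⁺]² / ([HA]₀ − [H⁺]) = (2.239e-04)² / (0.1 − 2.239e-04) = 5.02e-07.

K_a = 5.02e-07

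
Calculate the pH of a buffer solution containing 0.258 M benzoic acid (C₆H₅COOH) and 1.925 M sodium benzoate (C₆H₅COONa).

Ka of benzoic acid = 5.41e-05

pKa = -log(5.41e-05) = 4.27. pH = pKa + log([A⁻]/[HA]) = 4.27 + log(1.925/0.258)

pH = 5.14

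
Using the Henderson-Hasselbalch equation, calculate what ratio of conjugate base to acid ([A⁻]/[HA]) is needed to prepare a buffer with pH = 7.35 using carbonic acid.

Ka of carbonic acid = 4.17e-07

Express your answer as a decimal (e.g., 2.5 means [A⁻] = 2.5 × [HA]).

pKa = -log(4.17e-07) = 6.3799. pH = pKa + log([A⁻]/[HA]), so log([A⁻]/[HA]) = pH − pKa = 7.35 − 6.3799 = 0.9701. [A⁻]/[HA] = 10^(0.9701) = 9.34

[A⁻]/[HA] = 9.34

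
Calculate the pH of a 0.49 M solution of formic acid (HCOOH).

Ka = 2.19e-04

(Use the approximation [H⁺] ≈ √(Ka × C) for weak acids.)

[H⁺] = √(Ka × C) = √(2.19e-04 × 0.49) = 1.0359e-02. pH = -log(1.0359e-02)

pH = 1.98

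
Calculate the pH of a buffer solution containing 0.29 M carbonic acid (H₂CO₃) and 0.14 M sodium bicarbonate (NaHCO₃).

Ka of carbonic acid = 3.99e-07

pKa = -log(3.99e-07) = 6.40. pH = pKa + log([A⁻]/[HA]) = 6.40 + log(0.14/0.29)

pH = 6.08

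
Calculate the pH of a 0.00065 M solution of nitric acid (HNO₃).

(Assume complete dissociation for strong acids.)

[H⁺] = 0.00065 M for strong acid. pH = -log[H⁺] = -log(0.00065)

pH = 3.19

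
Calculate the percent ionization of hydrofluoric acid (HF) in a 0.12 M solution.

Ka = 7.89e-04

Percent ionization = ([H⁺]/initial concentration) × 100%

Using Ka equilibrium: x² + Ka×x - Ka×C = 0. Solving: [H⁺] = 9.3439e-03. Percent = (9.3439e-03/0.12) × 100

Percent ionization = 7.79%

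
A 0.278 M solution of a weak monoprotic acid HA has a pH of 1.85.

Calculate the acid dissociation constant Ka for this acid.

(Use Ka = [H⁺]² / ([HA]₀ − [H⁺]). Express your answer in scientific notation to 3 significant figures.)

[H⁺] = 10^(−pH) = 10^(−1.85) = 1.413e-02 M. For HA ⇌ H⁺ + A⁻, Ka = [H⁺][A⁻]/[HA] = [H⁺]² / ([HA]₀ − [H⁺]) = (1.413e-02)² / (0.278 − 1.413e-02) = 7.56e-04.

K_a = 7.56e-04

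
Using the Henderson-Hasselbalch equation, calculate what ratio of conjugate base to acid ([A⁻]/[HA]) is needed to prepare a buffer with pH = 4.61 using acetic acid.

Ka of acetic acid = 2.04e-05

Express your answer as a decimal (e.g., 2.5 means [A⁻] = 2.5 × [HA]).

pKa = -log(2.04e-05) = 4.6904. pH = pKa + log([A⁻]/[HA]), so log([A⁻]/[HA]) = pH − pKa = 4.61 − 4.6904 = -0.0804. [A⁻]/[HA] = 10^(-0.0804) = 0.831

[A⁻]/[HA] = 0.831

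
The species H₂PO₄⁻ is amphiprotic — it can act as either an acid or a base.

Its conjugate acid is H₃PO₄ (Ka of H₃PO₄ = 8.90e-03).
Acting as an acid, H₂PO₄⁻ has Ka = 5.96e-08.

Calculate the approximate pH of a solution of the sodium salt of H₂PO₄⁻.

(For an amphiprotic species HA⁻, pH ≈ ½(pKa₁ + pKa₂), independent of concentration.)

pKa₁ = -log(8.90e-03) = 2.05; pKa₂ = -log(5.96e-08) = 7.22. For an amphiprotic species, pH ≈ ½(pKa₁ + pKa₂) = ½(2.05 + 7.22) = 4.64.

pH = 4.64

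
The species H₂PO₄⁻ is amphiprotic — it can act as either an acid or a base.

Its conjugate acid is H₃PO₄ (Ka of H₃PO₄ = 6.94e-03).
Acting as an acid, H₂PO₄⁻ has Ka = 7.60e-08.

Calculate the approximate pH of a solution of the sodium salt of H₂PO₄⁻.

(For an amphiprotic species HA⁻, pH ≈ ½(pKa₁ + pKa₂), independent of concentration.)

pKa₁ = -log(6.94e-03) = 2.16; pKa₂ = -log(7.60e-08) = 7.12. For an amphiprotic species, pH ≈ ½(pKa₁ + pKa₂) = ½(2.16 + 7.12) = 4.64.

pH = 4.64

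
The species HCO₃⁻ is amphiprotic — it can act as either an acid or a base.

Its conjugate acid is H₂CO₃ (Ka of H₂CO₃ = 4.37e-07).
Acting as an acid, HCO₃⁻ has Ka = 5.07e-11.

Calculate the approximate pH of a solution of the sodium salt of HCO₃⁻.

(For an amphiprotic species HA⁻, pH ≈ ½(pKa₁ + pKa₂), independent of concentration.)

pKa₁ = -log(4.37e-07) = 6.36; pKa₂ = -log(5.07e-11) = 10.29. For an amphiprotic species, pH ≈ ½(pKa₁ + pKa₂) = ½(6.36 + 10.29) = 8.33.

pH = 8.33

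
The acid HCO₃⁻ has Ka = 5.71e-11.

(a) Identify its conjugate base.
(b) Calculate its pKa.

(a) The conjugate base is formed by removing one H⁺ from HCO₃⁻, giving CO₃²⁻. (b) pKa = -log(Ka) = -log(5.71e-11) = 10.24.

Conjugate base: CO₃²⁻; pK_a = 10.24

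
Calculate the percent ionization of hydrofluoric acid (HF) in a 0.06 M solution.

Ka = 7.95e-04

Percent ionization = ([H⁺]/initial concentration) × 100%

Using Ka equilibrium: x² + Ka×x - Ka×C = 0. Solving: [H⁺] = 6.5204e-03. Percent = (6.5204e-03/0.06) × 100

Percent ionization = 10.9%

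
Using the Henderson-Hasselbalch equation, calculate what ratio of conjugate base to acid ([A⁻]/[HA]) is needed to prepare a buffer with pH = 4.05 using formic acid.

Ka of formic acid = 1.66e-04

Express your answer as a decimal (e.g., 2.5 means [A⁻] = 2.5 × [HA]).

pKa = -log(1.66e-04) = 3.7799. pH = pKa + log([A⁻]/[HA]), so log([A⁻]/[HA]) = pH − pKa = 4.05 − 3.7799 = 0.2701. [A⁻]/[HA] = 10^(0.2701) = 1.86

[A⁻]/[HA] = 1.86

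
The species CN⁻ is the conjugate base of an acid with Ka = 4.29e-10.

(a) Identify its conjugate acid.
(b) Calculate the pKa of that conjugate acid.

(a) The conjugate acid is formed by adding one H⁺ to CN⁻, giving HCN. (b) pKa = -log(Ka) = -log(4.29e-10) = 9.37.

Conjugate acid: HCN; pK_a = 9.37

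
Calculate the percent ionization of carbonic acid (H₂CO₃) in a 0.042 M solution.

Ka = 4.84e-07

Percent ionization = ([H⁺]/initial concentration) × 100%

Using Ka equilibrium: x² + Ka×x - Ka×C = 0. Solving: [H⁺] = 1.4233e-04. Percent = (1.4233e-04/0.042) × 100

Percent ionization = 0.339%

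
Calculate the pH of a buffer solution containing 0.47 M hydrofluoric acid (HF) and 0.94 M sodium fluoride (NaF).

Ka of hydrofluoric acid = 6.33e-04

pKa = -log(6.33e-04) = 3.20. pH = pKa + log([A⁻]/[HA]) = 3.20 + log(0.94/0.47)

pH = 3.50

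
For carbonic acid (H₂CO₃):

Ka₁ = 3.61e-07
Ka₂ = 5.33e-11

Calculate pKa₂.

pKa₂ = -log(Ka₂) = -log(5.33e-11) = 10.27.

pK_{a2} = 10.27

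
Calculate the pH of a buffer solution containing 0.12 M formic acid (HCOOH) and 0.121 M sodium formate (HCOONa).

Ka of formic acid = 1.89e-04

pKa = -log(1.89e-04) = 3.72. pH = pKa + log([A⁻]/[HA]) = 3.72 + log(0.121/0.12)

pH = 3.73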